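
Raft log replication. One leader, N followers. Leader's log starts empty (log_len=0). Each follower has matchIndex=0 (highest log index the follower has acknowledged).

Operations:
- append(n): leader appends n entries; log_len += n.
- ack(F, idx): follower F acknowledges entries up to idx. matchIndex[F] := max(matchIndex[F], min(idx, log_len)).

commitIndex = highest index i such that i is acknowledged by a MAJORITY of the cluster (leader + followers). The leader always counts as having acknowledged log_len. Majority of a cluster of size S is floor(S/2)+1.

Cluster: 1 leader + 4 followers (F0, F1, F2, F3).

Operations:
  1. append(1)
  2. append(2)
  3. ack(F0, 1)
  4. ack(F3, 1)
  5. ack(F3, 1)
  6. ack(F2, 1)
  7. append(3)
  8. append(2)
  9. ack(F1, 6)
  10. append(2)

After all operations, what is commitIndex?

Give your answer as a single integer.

Op 1: append 1 -> log_len=1
Op 2: append 2 -> log_len=3
Op 3: F0 acks idx 1 -> match: F0=1 F1=0 F2=0 F3=0; commitIndex=0
Op 4: F3 acks idx 1 -> match: F0=1 F1=0 F2=0 F3=1; commitIndex=1
Op 5: F3 acks idx 1 -> match: F0=1 F1=0 F2=0 F3=1; commitIndex=1
Op 6: F2 acks idx 1 -> match: F0=1 F1=0 F2=1 F3=1; commitIndex=1
Op 7: append 3 -> log_len=6
Op 8: append 2 -> log_len=8
Op 9: F1 acks idx 6 -> match: F0=1 F1=6 F2=1 F3=1; commitIndex=1
Op 10: append 2 -> log_len=10

Answer: 1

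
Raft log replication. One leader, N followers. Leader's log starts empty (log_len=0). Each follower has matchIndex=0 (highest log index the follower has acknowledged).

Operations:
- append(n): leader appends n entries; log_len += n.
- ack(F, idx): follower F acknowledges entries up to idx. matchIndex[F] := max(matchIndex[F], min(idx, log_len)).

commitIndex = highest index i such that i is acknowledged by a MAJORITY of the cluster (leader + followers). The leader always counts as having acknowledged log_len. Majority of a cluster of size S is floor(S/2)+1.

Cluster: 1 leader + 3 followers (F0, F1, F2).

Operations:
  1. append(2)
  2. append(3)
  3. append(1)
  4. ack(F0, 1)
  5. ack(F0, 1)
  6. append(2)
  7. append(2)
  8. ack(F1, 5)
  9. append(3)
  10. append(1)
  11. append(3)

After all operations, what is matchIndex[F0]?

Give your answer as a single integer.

Op 1: append 2 -> log_len=2
Op 2: append 3 -> log_len=5
Op 3: append 1 -> log_len=6
Op 4: F0 acks idx 1 -> match: F0=1 F1=0 F2=0; commitIndex=0
Op 5: F0 acks idx 1 -> match: F0=1 F1=0 F2=0; commitIndex=0
Op 6: append 2 -> log_len=8
Op 7: append 2 -> log_len=10
Op 8: F1 acks idx 5 -> match: F0=1 F1=5 F2=0; commitIndex=1
Op 9: append 3 -> log_len=13
Op 10: append 1 -> log_len=14
Op 11: append 3 -> log_len=17

Answer: 1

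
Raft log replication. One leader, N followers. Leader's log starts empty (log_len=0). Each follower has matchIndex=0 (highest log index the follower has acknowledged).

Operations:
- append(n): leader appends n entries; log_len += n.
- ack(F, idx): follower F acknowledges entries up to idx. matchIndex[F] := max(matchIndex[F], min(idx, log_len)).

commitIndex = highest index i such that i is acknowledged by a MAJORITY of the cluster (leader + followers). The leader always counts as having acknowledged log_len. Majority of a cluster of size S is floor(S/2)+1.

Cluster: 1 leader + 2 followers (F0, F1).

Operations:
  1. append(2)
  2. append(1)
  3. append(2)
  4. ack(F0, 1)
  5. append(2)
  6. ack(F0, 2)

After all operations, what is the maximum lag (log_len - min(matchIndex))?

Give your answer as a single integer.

Op 1: append 2 -> log_len=2
Op 2: append 1 -> log_len=3
Op 3: append 2 -> log_len=5
Op 4: F0 acks idx 1 -> match: F0=1 F1=0; commitIndex=1
Op 5: append 2 -> log_len=7
Op 6: F0 acks idx 2 -> match: F0=2 F1=0; commitIndex=2

Answer: 7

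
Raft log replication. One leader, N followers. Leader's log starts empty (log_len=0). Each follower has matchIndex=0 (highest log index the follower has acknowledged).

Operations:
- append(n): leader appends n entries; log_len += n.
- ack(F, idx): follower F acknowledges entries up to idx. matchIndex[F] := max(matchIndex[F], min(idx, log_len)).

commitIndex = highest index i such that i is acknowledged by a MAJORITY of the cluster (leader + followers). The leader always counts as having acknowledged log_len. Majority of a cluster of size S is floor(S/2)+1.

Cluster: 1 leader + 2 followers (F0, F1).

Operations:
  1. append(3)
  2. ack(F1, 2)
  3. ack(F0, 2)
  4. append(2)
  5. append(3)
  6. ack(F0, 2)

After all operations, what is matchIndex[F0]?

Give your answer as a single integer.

Answer: 2

Derivation:
Op 1: append 3 -> log_len=3
Op 2: F1 acks idx 2 -> match: F0=0 F1=2; commitIndex=2
Op 3: F0 acks idx 2 -> match: F0=2 F1=2; commitIndex=2
Op 4: append 2 -> log_len=5
Op 5: append 3 -> log_len=8
Op 6: F0 acks idx 2 -> match: F0=2 F1=2; commitIndex=2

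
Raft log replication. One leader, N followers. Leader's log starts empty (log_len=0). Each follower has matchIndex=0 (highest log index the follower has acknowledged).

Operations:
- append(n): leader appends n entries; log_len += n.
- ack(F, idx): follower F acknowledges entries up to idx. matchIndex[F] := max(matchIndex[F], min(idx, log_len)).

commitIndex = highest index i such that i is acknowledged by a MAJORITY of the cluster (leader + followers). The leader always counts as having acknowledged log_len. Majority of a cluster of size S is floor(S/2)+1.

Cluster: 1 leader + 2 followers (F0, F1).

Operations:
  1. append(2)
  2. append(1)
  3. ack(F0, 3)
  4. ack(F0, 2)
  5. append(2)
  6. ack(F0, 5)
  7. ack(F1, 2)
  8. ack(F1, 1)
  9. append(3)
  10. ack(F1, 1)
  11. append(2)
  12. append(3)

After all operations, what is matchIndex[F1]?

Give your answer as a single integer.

Answer: 2

Derivation:
Op 1: append 2 -> log_len=2
Op 2: append 1 -> log_len=3
Op 3: F0 acks idx 3 -> match: F0=3 F1=0; commitIndex=3
Op 4: F0 acks idx 2 -> match: F0=3 F1=0; commitIndex=3
Op 5: append 2 -> log_len=5
Op 6: F0 acks idx 5 -> match: F0=5 F1=0; commitIndex=5
Op 7: F1 acks idx 2 -> match: F0=5 F1=2; commitIndex=5
Op 8: F1 acks idx 1 -> match: F0=5 F1=2; commitIndex=5
Op 9: append 3 -> log_len=8
Op 10: F1 acks idx 1 -> match: F0=5 F1=2; commitIndex=5
Op 11: append 2 -> log_len=10
Op 12: append 3 -> log_len=13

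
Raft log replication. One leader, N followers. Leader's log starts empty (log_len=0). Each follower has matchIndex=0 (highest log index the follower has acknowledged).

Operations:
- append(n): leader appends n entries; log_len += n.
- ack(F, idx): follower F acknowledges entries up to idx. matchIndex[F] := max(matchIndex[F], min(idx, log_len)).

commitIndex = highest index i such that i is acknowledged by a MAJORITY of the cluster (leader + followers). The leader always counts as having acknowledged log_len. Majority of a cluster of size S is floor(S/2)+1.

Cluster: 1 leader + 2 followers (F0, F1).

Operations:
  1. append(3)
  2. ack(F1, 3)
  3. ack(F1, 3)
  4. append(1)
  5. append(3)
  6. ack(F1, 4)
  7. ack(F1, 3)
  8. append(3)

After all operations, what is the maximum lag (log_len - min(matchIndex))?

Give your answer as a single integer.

Op 1: append 3 -> log_len=3
Op 2: F1 acks idx 3 -> match: F0=0 F1=3; commitIndex=3
Op 3: F1 acks idx 3 -> match: F0=0 F1=3; commitIndex=3
Op 4: append 1 -> log_len=4
Op 5: append 3 -> log_len=7
Op 6: F1 acks idx 4 -> match: F0=0 F1=4; commitIndex=4
Op 7: F1 acks idx 3 -> match: F0=0 F1=4; commitIndex=4
Op 8: append 3 -> log_len=10

Answer: 10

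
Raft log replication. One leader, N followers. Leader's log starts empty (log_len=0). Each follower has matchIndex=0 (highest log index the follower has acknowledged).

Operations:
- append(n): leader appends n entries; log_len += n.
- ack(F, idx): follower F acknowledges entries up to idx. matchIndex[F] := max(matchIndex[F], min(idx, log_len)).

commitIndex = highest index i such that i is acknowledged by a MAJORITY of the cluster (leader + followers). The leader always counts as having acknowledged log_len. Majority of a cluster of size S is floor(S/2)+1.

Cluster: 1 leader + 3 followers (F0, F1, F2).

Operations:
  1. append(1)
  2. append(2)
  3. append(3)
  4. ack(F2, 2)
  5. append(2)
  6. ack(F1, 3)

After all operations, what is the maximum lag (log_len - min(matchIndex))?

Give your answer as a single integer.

Op 1: append 1 -> log_len=1
Op 2: append 2 -> log_len=3
Op 3: append 3 -> log_len=6
Op 4: F2 acks idx 2 -> match: F0=0 F1=0 F2=2; commitIndex=0
Op 5: append 2 -> log_len=8
Op 6: F1 acks idx 3 -> match: F0=0 F1=3 F2=2; commitIndex=2

Answer: 8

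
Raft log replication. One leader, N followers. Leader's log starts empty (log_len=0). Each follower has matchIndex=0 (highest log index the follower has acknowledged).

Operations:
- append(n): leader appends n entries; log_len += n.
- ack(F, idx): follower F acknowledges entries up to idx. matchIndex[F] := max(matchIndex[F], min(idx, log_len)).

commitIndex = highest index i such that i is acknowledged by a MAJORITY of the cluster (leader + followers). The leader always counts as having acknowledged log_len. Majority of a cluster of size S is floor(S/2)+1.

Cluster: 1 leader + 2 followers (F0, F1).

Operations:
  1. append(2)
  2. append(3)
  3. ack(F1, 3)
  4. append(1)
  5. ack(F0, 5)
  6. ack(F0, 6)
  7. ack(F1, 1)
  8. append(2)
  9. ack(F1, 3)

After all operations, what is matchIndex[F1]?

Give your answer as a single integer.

Answer: 3

Derivation:
Op 1: append 2 -> log_len=2
Op 2: append 3 -> log_len=5
Op 3: F1 acks idx 3 -> match: F0=0 F1=3; commitIndex=3
Op 4: append 1 -> log_len=6
Op 5: F0 acks idx 5 -> match: F0=5 F1=3; commitIndex=5
Op 6: F0 acks idx 6 -> match: F0=6 F1=3; commitIndex=6
Op 7: F1 acks idx 1 -> match: F0=6 F1=3; commitIndex=6
Op 8: append 2 -> log_len=8
Op 9: F1 acks idx 3 -> match: F0=6 F1=3; commitIndex=6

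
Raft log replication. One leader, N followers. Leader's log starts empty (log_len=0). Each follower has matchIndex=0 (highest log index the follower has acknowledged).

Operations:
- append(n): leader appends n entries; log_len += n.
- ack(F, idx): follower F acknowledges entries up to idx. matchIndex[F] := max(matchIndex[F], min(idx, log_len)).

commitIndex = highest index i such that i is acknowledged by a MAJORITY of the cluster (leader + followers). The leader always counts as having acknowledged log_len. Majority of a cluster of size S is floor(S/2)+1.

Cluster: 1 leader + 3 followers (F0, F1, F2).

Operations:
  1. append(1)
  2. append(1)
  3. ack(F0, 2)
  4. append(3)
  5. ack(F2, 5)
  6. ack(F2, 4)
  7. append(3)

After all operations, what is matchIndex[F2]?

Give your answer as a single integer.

Op 1: append 1 -> log_len=1
Op 2: append 1 -> log_len=2
Op 3: F0 acks idx 2 -> match: F0=2 F1=0 F2=0; commitIndex=0
Op 4: append 3 -> log_len=5
Op 5: F2 acks idx 5 -> match: F0=2 F1=0 F2=5; commitIndex=2
Op 6: F2 acks idx 4 -> match: F0=2 F1=0 F2=5; commitIndex=2
Op 7: append 3 -> log_len=8

Answer: 5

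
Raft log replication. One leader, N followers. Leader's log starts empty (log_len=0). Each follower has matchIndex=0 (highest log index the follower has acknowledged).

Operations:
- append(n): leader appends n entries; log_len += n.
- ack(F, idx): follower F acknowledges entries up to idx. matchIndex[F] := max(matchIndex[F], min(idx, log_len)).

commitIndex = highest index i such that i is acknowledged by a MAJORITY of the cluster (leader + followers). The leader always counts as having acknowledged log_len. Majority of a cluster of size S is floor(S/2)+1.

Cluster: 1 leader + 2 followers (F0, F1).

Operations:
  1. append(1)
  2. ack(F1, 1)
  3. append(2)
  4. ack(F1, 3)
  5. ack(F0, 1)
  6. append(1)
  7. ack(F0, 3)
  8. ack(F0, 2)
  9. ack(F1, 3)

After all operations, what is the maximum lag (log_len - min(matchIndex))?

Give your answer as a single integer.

Op 1: append 1 -> log_len=1
Op 2: F1 acks idx 1 -> match: F0=0 F1=1; commitIndex=1
Op 3: append 2 -> log_len=3
Op 4: F1 acks idx 3 -> match: F0=0 F1=3; commitIndex=3
Op 5: F0 acks idx 1 -> match: F0=1 F1=3; commitIndex=3
Op 6: append 1 -> log_len=4
Op 7: F0 acks idx 3 -> match: F0=3 F1=3; commitIndex=3
Op 8: F0 acks idx 2 -> match: F0=3 F1=3; commitIndex=3
Op 9: F1 acks idx 3 -> match: F0=3 F1=3; commitIndex=3

Answer: 1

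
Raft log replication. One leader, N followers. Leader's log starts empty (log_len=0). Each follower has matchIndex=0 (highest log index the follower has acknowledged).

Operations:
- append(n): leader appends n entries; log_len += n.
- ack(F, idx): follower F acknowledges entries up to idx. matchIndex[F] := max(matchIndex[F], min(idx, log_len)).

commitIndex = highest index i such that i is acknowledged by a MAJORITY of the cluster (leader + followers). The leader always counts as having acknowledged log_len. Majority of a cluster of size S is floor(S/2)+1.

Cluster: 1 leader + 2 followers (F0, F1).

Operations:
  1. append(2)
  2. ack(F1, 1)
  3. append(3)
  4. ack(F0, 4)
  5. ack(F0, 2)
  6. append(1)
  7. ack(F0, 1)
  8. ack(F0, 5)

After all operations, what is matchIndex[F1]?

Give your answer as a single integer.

Op 1: append 2 -> log_len=2
Op 2: F1 acks idx 1 -> match: F0=0 F1=1; commitIndex=1
Op 3: append 3 -> log_len=5
Op 4: F0 acks idx 4 -> match: F0=4 F1=1; commitIndex=4
Op 5: F0 acks idx 2 -> match: F0=4 F1=1; commitIndex=4
Op 6: append 1 -> log_len=6
Op 7: F0 acks idx 1 -> match: F0=4 F1=1; commitIndex=4
Op 8: F0 acks idx 5 -> match: F0=5 F1=1; commitIndex=5

Answer: 1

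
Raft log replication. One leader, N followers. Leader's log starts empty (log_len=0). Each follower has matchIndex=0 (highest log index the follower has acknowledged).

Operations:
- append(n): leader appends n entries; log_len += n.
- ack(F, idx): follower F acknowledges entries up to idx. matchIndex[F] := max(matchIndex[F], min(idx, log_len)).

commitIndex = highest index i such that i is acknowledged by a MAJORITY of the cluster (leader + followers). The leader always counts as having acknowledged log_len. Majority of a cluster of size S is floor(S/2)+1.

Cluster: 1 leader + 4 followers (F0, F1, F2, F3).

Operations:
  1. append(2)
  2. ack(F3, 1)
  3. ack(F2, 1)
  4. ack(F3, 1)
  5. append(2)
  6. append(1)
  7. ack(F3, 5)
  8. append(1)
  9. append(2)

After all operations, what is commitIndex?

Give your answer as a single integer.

Answer: 1

Derivation:
Op 1: append 2 -> log_len=2
Op 2: F3 acks idx 1 -> match: F0=0 F1=0 F2=0 F3=1; commitIndex=0
Op 3: F2 acks idx 1 -> match: F0=0 F1=0 F2=1 F3=1; commitIndex=1
Op 4: F3 acks idx 1 -> match: F0=0 F1=0 F2=1 F3=1; commitIndex=1
Op 5: append 2 -> log_len=4
Op 6: append 1 -> log_len=5
Op 7: F3 acks idx 5 -> match: F0=0 F1=0 F2=1 F3=5; commitIndex=1
Op 8: append 1 -> log_len=6
Op 9: append 2 -> log_len=8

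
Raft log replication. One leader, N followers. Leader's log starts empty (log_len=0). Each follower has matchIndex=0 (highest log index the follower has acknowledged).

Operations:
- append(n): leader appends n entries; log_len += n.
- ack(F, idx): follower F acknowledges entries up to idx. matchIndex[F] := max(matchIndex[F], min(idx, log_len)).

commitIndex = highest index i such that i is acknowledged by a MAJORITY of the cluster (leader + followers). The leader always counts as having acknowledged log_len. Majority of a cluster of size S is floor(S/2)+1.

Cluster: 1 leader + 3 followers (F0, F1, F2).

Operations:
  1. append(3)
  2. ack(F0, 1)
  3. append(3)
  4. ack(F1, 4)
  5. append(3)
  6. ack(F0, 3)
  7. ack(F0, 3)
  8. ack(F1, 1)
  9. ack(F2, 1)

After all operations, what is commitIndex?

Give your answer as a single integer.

Answer: 3

Derivation:
Op 1: append 3 -> log_len=3
Op 2: F0 acks idx 1 -> match: F0=1 F1=0 F2=0; commitIndex=0
Op 3: append 3 -> log_len=6
Op 4: F1 acks idx 4 -> match: F0=1 F1=4 F2=0; commitIndex=1
Op 5: append 3 -> log_len=9
Op 6: F0 acks idx 3 -> match: F0=3 F1=4 F2=0; commitIndex=3
Op 7: F0 acks idx 3 -> match: F0=3 F1=4 F2=0; commitIndex=3
Op 8: F1 acks idx 1 -> match: F0=3 F1=4 F2=0; commitIndex=3
Op 9: F2 acks idx 1 -> match: F0=3 F1=4 F2=1; commitIndex=3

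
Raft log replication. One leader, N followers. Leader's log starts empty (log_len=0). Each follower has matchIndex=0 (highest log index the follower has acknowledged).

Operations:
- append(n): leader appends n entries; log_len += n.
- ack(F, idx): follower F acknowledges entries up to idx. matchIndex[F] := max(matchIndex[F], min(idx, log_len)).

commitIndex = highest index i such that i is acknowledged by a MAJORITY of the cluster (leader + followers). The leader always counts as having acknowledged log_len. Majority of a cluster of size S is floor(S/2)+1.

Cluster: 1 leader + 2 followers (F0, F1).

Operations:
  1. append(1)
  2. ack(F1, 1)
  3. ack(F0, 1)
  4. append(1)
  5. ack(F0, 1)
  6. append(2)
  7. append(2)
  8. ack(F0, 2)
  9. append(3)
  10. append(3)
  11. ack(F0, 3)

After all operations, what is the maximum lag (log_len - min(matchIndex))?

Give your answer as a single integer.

Answer: 11

Derivation:
Op 1: append 1 -> log_len=1
Op 2: F1 acks idx 1 -> match: F0=0 F1=1; commitIndex=1
Op 3: F0 acks idx 1 -> match: F0=1 F1=1; commitIndex=1
Op 4: append 1 -> log_len=2
Op 5: F0 acks idx 1 -> match: F0=1 F1=1; commitIndex=1
Op 6: append 2 -> log_len=4
Op 7: append 2 -> log_len=6
Op 8: F0 acks idx 2 -> match: F0=2 F1=1; commitIndex=2
Op 9: append 3 -> log_len=9
Op 10: append 3 -> log_len=12
Op 11: F0 acks idx 3 -> match: F0=3 F1=1; commitIndex=3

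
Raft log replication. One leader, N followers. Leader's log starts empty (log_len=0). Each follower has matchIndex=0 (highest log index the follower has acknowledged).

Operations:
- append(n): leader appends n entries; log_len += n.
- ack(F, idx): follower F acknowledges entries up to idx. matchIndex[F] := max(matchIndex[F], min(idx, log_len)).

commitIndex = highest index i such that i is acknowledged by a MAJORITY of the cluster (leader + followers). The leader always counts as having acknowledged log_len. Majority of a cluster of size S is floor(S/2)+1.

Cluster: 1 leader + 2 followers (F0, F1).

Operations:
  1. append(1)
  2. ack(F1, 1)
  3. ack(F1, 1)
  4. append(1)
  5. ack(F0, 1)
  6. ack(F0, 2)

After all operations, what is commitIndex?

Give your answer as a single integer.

Op 1: append 1 -> log_len=1
Op 2: F1 acks idx 1 -> match: F0=0 F1=1; commitIndex=1
Op 3: F1 acks idx 1 -> match: F0=0 F1=1; commitIndex=1
Op 4: append 1 -> log_len=2
Op 5: F0 acks idx 1 -> match: F0=1 F1=1; commitIndex=1
Op 6: F0 acks idx 2 -> match: F0=2 F1=1; commitIndex=2

Answer: 2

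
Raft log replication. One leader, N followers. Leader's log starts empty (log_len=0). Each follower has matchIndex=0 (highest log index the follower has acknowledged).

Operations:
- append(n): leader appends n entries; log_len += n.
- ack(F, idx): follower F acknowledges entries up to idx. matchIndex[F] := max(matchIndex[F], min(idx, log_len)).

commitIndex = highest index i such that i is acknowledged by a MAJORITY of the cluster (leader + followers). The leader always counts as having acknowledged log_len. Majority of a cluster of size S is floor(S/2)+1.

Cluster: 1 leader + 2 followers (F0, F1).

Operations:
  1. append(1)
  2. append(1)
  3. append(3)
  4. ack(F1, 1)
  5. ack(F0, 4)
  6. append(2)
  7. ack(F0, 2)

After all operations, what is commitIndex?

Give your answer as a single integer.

Op 1: append 1 -> log_len=1
Op 2: append 1 -> log_len=2
Op 3: append 3 -> log_len=5
Op 4: F1 acks idx 1 -> match: F0=0 F1=1; commitIndex=1
Op 5: F0 acks idx 4 -> match: F0=4 F1=1; commitIndex=4
Op 6: append 2 -> log_len=7
Op 7: F0 acks idx 2 -> match: F0=4 F1=1; commitIndex=4

Answer: 4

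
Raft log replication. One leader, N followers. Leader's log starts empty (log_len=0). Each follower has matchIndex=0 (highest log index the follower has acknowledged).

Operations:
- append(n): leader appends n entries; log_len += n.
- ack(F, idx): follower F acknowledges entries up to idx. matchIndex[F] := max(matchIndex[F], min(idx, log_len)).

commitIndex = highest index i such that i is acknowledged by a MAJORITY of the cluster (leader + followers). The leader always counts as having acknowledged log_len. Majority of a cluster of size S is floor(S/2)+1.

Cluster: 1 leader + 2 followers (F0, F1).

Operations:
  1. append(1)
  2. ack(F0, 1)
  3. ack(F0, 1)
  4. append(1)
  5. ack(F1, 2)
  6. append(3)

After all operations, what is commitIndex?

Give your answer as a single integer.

Op 1: append 1 -> log_len=1
Op 2: F0 acks idx 1 -> match: F0=1 F1=0; commitIndex=1
Op 3: F0 acks idx 1 -> match: F0=1 F1=0; commitIndex=1
Op 4: append 1 -> log_len=2
Op 5: F1 acks idx 2 -> match: F0=1 F1=2; commitIndex=2
Op 6: append 3 -> log_len=5

Answer: 2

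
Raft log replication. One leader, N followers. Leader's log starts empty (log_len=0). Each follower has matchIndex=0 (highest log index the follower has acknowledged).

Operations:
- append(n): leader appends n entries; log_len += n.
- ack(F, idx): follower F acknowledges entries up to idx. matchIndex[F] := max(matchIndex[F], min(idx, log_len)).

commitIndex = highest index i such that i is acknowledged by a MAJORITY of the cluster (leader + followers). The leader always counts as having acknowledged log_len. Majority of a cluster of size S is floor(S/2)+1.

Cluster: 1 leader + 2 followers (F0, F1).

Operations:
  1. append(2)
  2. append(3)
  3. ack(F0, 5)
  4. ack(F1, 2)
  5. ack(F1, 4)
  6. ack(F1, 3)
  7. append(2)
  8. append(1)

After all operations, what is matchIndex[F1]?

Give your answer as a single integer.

Op 1: append 2 -> log_len=2
Op 2: append 3 -> log_len=5
Op 3: F0 acks idx 5 -> match: F0=5 F1=0; commitIndex=5
Op 4: F1 acks idx 2 -> match: F0=5 F1=2; commitIndex=5
Op 5: F1 acks idx 4 -> match: F0=5 F1=4; commitIndex=5
Op 6: F1 acks idx 3 -> match: F0=5 F1=4; commitIndex=5
Op 7: append 2 -> log_len=7
Op 8: append 1 -> log_len=8

Answer: 4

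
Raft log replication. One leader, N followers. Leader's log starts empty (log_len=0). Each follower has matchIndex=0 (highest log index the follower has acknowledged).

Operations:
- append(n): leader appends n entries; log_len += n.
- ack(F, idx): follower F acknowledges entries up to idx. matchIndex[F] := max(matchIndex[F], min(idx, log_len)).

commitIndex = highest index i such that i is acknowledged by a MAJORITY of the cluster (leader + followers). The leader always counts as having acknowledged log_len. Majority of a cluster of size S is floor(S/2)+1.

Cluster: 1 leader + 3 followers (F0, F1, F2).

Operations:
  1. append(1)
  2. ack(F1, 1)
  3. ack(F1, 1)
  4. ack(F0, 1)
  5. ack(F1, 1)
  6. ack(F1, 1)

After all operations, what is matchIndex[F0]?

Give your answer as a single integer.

Op 1: append 1 -> log_len=1
Op 2: F1 acks idx 1 -> match: F0=0 F1=1 F2=0; commitIndex=0
Op 3: F1 acks idx 1 -> match: F0=0 F1=1 F2=0; commitIndex=0
Op 4: F0 acks idx 1 -> match: F0=1 F1=1 F2=0; commitIndex=1
Op 5: F1 acks idx 1 -> match: F0=1 F1=1 F2=0; commitIndex=1
Op 6: F1 acks idx 1 -> match: F0=1 F1=1 F2=0; commitIndex=1

Answer: 1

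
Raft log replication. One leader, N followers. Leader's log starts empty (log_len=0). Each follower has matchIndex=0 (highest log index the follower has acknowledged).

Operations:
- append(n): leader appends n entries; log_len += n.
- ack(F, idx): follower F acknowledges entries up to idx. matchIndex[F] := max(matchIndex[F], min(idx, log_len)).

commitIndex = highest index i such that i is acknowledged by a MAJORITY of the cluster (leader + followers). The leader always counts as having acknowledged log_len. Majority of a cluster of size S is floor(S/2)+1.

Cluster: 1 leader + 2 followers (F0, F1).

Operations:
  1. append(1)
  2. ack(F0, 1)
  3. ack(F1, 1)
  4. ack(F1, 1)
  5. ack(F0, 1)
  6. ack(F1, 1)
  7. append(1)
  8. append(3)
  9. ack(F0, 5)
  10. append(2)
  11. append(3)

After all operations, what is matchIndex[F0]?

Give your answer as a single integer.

Answer: 5

Derivation:
Op 1: append 1 -> log_len=1
Op 2: F0 acks idx 1 -> match: F0=1 F1=0; commitIndex=1
Op 3: F1 acks idx 1 -> match: F0=1 F1=1; commitIndex=1
Op 4: F1 acks idx 1 -> match: F0=1 F1=1; commitIndex=1
Op 5: F0 acks idx 1 -> match: F0=1 F1=1; commitIndex=1
Op 6: F1 acks idx 1 -> match: F0=1 F1=1; commitIndex=1
Op 7: append 1 -> log_len=2
Op 8: append 3 -> log_len=5
Op 9: F0 acks idx 5 -> match: F0=5 F1=1; commitIndex=5
Op 10: append 2 -> log_len=7
Op 11: append 3 -> log_len=10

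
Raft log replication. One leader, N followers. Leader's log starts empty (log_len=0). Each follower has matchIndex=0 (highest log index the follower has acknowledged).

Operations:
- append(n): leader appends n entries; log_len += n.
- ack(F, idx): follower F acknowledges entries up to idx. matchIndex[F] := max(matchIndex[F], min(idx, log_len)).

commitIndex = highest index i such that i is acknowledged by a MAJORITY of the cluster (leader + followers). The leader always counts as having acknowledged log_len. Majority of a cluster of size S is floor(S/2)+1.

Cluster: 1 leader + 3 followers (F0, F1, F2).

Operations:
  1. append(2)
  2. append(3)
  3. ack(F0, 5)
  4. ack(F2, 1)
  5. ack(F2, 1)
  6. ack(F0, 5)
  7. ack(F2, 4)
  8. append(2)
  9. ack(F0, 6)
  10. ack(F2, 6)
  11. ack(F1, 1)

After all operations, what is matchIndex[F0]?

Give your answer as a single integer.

Answer: 6

Derivation:
Op 1: append 2 -> log_len=2
Op 2: append 3 -> log_len=5
Op 3: F0 acks idx 5 -> match: F0=5 F1=0 F2=0; commitIndex=0
Op 4: F2 acks idx 1 -> match: F0=5 F1=0 F2=1; commitIndex=1
Op 5: F2 acks idx 1 -> match: F0=5 F1=0 F2=1; commitIndex=1
Op 6: F0 acks idx 5 -> match: F0=5 F1=0 F2=1; commitIndex=1
Op 7: F2 acks idx 4 -> match: F0=5 F1=0 F2=4; commitIndex=4
Op 8: append 2 -> log_len=7
Op 9: F0 acks idx 6 -> match: F0=6 F1=0 F2=4; commitIndex=4
Op 10: F2 acks idx 6 -> match: F0=6 F1=0 F2=6; commitIndex=6
Op 11: F1 acks idx 1 -> match: F0=6 F1=1 F2=6; commitIndex=6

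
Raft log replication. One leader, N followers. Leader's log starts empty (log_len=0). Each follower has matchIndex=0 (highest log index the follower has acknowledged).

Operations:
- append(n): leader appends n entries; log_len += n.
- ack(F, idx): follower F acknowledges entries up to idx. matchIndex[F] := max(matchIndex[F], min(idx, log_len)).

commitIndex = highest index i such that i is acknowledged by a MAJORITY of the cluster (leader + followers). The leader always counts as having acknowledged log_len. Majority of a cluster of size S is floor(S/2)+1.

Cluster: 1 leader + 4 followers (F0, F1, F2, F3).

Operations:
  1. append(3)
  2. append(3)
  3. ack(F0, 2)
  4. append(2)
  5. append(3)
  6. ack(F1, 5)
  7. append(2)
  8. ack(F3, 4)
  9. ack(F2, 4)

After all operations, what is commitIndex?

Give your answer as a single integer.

Op 1: append 3 -> log_len=3
Op 2: append 3 -> log_len=6
Op 3: F0 acks idx 2 -> match: F0=2 F1=0 F2=0 F3=0; commitIndex=0
Op 4: append 2 -> log_len=8
Op 5: append 3 -> log_len=11
Op 6: F1 acks idx 5 -> match: F0=2 F1=5 F2=0 F3=0; commitIndex=2
Op 7: append 2 -> log_len=13
Op 8: F3 acks idx 4 -> match: F0=2 F1=5 F2=0 F3=4; commitIndex=4
Op 9: F2 acks idx 4 -> match: F0=2 F1=5 F2=4 F3=4; commitIndex=4

Answer: 4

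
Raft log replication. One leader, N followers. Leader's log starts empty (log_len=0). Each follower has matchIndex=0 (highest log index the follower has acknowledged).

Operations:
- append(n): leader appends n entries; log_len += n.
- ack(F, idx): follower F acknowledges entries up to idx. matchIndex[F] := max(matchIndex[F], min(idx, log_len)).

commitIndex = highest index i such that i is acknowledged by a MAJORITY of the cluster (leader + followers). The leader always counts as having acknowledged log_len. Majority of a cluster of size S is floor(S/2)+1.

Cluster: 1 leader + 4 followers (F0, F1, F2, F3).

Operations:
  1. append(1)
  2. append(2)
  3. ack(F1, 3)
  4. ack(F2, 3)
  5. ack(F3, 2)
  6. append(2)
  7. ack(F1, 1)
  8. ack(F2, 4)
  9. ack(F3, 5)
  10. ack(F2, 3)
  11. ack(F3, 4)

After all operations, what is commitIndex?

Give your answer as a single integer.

Op 1: append 1 -> log_len=1
Op 2: append 2 -> log_len=3
Op 3: F1 acks idx 3 -> match: F0=0 F1=3 F2=0 F3=0; commitIndex=0
Op 4: F2 acks idx 3 -> match: F0=0 F1=3 F2=3 F3=0; commitIndex=3
Op 5: F3 acks idx 2 -> match: F0=0 F1=3 F2=3 F3=2; commitIndex=3
Op 6: append 2 -> log_len=5
Op 7: F1 acks idx 1 -> match: F0=0 F1=3 F2=3 F3=2; commitIndex=3
Op 8: F2 acks idx 4 -> match: F0=0 F1=3 F2=4 F3=2; commitIndex=3
Op 9: F3 acks idx 5 -> match: F0=0 F1=3 F2=4 F3=5; commitIndex=4
Op 10: F2 acks idx 3 -> match: F0=0 F1=3 F2=4 F3=5; commitIndex=4
Op 11: F3 acks idx 4 -> match: F0=0 F1=3 F2=4 F3=5; commitIndex=4

Answer: 4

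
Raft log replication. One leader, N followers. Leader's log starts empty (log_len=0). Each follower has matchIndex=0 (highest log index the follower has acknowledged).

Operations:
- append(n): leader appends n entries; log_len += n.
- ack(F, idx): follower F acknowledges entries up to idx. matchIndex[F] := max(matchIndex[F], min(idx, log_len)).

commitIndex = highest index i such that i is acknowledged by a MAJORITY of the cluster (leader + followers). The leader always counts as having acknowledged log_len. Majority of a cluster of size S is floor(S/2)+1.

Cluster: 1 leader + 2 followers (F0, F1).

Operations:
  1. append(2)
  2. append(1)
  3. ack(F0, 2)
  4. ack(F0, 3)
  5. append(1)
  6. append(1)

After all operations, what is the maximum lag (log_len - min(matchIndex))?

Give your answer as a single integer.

Op 1: append 2 -> log_len=2
Op 2: append 1 -> log_len=3
Op 3: F0 acks idx 2 -> match: F0=2 F1=0; commitIndex=2
Op 4: F0 acks idx 3 -> match: F0=3 F1=0; commitIndex=3
Op 5: append 1 -> log_len=4
Op 6: append 1 -> log_len=5

Answer: 5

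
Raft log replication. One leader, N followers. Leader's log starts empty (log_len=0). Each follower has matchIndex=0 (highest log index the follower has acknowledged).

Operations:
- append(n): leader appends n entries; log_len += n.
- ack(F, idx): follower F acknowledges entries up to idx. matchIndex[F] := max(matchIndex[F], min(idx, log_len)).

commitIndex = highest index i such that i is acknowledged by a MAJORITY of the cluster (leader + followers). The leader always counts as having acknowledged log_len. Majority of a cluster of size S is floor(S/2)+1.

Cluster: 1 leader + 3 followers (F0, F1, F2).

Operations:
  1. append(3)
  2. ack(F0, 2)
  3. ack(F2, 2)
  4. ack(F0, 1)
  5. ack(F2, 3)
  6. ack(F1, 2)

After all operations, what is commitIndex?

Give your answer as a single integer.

Answer: 2

Derivation:
Op 1: append 3 -> log_len=3
Op 2: F0 acks idx 2 -> match: F0=2 F1=0 F2=0; commitIndex=0
Op 3: F2 acks idx 2 -> match: F0=2 F1=0 F2=2; commitIndex=2
Op 4: F0 acks idx 1 -> match: F0=2 F1=0 F2=2; commitIndex=2
Op 5: F2 acks idx 3 -> match: F0=2 F1=0 F2=3; commitIndex=2
Op 6: F1 acks idx 2 -> match: F0=2 F1=2 F2=3; commitIndex=2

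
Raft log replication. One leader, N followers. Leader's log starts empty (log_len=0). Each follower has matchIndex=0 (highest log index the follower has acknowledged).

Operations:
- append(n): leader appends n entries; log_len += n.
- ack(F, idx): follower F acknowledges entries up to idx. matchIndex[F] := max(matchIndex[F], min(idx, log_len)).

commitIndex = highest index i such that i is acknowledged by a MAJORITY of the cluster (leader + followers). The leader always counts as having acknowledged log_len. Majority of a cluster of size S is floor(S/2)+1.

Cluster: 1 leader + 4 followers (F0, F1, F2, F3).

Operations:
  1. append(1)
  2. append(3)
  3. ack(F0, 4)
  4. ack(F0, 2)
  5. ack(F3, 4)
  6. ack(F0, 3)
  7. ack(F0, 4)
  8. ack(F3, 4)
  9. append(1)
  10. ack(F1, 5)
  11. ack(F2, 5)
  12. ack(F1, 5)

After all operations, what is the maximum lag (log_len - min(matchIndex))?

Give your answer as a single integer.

Answer: 1

Derivation:
Op 1: append 1 -> log_len=1
Op 2: append 3 -> log_len=4
Op 3: F0 acks idx 4 -> match: F0=4 F1=0 F2=0 F3=0; commitIndex=0
Op 4: F0 acks idx 2 -> match: F0=4 F1=0 F2=0 F3=0; commitIndex=0
Op 5: F3 acks idx 4 -> match: F0=4 F1=0 F2=0 F3=4; commitIndex=4
Op 6: F0 acks idx 3 -> match: F0=4 F1=0 F2=0 F3=4; commitIndex=4
Op 7: F0 acks idx 4 -> match: F0=4 F1=0 F2=0 F3=4; commitIndex=4
Op 8: F3 acks idx 4 -> match: F0=4 F1=0 F2=0 F3=4; commitIndex=4
Op 9: append 1 -> log_len=5
Op 10: F1 acks idx 5 -> match: F0=4 F1=5 F2=0 F3=4; commitIndex=4
Op 11: F2 acks idx 5 -> match: F0=4 F1=5 F2=5 F3=4; commitIndex=5
Op 12: F1 acks idx 5 -> match: F0=4 F1=5 F2=5 F3=4; commitIndex=5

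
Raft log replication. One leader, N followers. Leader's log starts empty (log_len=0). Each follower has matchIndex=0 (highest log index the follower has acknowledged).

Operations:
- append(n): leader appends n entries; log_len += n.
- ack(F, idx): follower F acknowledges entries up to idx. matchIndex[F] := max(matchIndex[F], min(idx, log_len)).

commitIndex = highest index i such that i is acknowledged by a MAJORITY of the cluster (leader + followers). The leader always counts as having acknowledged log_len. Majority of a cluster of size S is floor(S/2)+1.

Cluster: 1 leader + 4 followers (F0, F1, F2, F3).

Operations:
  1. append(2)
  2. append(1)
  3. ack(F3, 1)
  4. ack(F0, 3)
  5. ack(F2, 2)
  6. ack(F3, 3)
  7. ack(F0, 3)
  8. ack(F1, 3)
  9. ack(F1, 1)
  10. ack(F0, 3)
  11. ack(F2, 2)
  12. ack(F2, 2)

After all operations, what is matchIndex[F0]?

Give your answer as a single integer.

Answer: 3

Derivation:
Op 1: append 2 -> log_len=2
Op 2: append 1 -> log_len=3
Op 3: F3 acks idx 1 -> match: F0=0 F1=0 F2=0 F3=1; commitIndex=0
Op 4: F0 acks idx 3 -> match: F0=3 F1=0 F2=0 F3=1; commitIndex=1
Op 5: F2 acks idx 2 -> match: F0=3 F1=0 F2=2 F3=1; commitIndex=2
Op 6: F3 acks idx 3 -> match: F0=3 F1=0 F2=2 F3=3; commitIndex=3
Op 7: F0 acks idx 3 -> match: F0=3 F1=0 F2=2 F3=3; commitIndex=3
Op 8: F1 acks idx 3 -> match: F0=3 F1=3 F2=2 F3=3; commitIndex=3
Op 9: F1 acks idx 1 -> match: F0=3 F1=3 F2=2 F3=3; commitIndex=3
Op 10: F0 acks idx 3 -> match: F0=3 F1=3 F2=2 F3=3; commitIndex=3
Op 11: F2 acks idx 2 -> match: F0=3 F1=3 F2=2 F3=3; commitIndex=3
Op 12: F2 acks idx 2 -> match: F0=3 F1=3 F2=2 F3=3; commitIndex=3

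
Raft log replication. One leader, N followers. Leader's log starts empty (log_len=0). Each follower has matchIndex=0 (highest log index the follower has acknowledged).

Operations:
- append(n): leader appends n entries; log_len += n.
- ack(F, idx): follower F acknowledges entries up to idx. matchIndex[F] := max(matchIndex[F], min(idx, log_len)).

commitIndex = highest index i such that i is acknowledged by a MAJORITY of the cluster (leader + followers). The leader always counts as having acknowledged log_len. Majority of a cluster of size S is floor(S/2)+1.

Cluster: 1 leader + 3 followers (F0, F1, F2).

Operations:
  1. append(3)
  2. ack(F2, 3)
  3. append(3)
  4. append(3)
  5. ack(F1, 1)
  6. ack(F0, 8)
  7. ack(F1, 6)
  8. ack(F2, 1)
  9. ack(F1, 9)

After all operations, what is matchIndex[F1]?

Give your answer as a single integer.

Answer: 9

Derivation:
Op 1: append 3 -> log_len=3
Op 2: F2 acks idx 3 -> match: F0=0 F1=0 F2=3; commitIndex=0
Op 3: append 3 -> log_len=6
Op 4: append 3 -> log_len=9
Op 5: F1 acks idx 1 -> match: F0=0 F1=1 F2=3; commitIndex=1
Op 6: F0 acks idx 8 -> match: F0=8 F1=1 F2=3; commitIndex=3
Op 7: F1 acks idx 6 -> match: F0=8 F1=6 F2=3; commitIndex=6
Op 8: F2 acks idx 1 -> match: F0=8 F1=6 F2=3; commitIndex=6
Op 9: F1 acks idx 9 -> match: F0=8 F1=9 F2=3; commitIndex=8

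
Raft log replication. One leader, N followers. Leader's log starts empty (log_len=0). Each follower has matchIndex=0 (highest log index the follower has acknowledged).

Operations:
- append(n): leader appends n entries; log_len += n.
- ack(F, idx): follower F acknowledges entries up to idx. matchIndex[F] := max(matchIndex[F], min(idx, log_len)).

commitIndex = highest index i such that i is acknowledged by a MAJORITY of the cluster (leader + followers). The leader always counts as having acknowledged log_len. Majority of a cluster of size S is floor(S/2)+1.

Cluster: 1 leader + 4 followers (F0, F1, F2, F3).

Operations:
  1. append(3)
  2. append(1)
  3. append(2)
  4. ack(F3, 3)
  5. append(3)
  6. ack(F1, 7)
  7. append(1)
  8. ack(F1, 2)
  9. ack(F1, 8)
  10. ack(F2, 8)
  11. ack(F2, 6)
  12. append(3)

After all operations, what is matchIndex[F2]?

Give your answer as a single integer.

Answer: 8

Derivation:
Op 1: append 3 -> log_len=3
Op 2: append 1 -> log_len=4
Op 3: append 2 -> log_len=6
Op 4: F3 acks idx 3 -> match: F0=0 F1=0 F2=0 F3=3; commitIndex=0
Op 5: append 3 -> log_len=9
Op 6: F1 acks idx 7 -> match: F0=0 F1=7 F2=0 F3=3; commitIndex=3
Op 7: append 1 -> log_len=10
Op 8: F1 acks idx 2 -> match: F0=0 F1=7 F2=0 F3=3; commitIndex=3
Op 9: F1 acks idx 8 -> match: F0=0 F1=8 F2=0 F3=3; commitIndex=3
Op 10: F2 acks idx 8 -> match: F0=0 F1=8 F2=8 F3=3; commitIndex=8
Op 11: F2 acks idx 6 -> match: F0=0 F1=8 F2=8 F3=3; commitIndex=8
Op 12: append 3 -> log_len=13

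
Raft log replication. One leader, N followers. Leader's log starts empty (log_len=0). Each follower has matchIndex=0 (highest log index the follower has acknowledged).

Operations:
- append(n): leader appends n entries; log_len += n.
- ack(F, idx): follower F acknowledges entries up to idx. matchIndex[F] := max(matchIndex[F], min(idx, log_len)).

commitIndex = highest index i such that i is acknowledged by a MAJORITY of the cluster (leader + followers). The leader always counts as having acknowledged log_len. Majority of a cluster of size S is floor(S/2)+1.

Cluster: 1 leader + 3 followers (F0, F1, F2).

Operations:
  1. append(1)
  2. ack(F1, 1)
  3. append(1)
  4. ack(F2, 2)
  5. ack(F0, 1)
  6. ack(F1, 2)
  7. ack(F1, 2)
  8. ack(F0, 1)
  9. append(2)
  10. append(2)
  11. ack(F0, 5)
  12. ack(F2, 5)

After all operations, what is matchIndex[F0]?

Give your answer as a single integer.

Answer: 5

Derivation:
Op 1: append 1 -> log_len=1
Op 2: F1 acks idx 1 -> match: F0=0 F1=1 F2=0; commitIndex=0
Op 3: append 1 -> log_len=2
Op 4: F2 acks idx 2 -> match: F0=0 F1=1 F2=2; commitIndex=1
Op 5: F0 acks idx 1 -> match: F0=1 F1=1 F2=2; commitIndex=1
Op 6: F1 acks idx 2 -> match: F0=1 F1=2 F2=2; commitIndex=2
Op 7: F1 acks idx 2 -> match: F0=1 F1=2 F2=2; commitIndex=2
Op 8: F0 acks idx 1 -> match: F0=1 F1=2 F2=2; commitIndex=2
Op 9: append 2 -> log_len=4
Op 10: append 2 -> log_len=6
Op 11: F0 acks idx 5 -> match: F0=5 F1=2 F2=2; commitIndex=2
Op 12: F2 acks idx 5 -> match: F0=5 F1=2 F2=5; commitIndex=5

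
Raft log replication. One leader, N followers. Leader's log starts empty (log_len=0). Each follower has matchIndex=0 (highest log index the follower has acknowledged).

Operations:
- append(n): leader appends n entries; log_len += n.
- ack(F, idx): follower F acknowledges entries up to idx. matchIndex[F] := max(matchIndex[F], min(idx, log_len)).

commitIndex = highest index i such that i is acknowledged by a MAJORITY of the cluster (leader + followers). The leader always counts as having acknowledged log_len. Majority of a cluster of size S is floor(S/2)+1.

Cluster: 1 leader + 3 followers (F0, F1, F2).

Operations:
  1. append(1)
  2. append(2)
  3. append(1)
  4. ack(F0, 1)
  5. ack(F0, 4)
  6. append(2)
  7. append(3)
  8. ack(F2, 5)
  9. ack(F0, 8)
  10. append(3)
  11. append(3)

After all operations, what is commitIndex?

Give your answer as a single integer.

Op 1: append 1 -> log_len=1
Op 2: append 2 -> log_len=3
Op 3: append 1 -> log_len=4
Op 4: F0 acks idx 1 -> match: F0=1 F1=0 F2=0; commitIndex=0
Op 5: F0 acks idx 4 -> match: F0=4 F1=0 F2=0; commitIndex=0
Op 6: append 2 -> log_len=6
Op 7: append 3 -> log_len=9
Op 8: F2 acks idx 5 -> match: F0=4 F1=0 F2=5; commitIndex=4
Op 9: F0 acks idx 8 -> match: F0=8 F1=0 F2=5; commitIndex=5
Op 10: append 3 -> log_len=12
Op 11: append 3 -> log_len=15

Answer: 5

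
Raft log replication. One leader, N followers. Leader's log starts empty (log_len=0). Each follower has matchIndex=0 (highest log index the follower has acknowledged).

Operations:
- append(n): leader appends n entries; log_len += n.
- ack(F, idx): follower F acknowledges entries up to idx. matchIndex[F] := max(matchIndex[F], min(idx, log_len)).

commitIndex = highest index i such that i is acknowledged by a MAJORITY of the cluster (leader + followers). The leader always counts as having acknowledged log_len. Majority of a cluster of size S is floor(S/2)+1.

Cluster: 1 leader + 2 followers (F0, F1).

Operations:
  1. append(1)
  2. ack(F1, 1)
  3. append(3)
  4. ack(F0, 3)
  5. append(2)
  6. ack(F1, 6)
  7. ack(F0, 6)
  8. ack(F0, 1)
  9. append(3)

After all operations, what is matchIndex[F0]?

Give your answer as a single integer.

Op 1: append 1 -> log_len=1
Op 2: F1 acks idx 1 -> match: F0=0 F1=1; commitIndex=1
Op 3: append 3 -> log_len=4
Op 4: F0 acks idx 3 -> match: F0=3 F1=1; commitIndex=3
Op 5: append 2 -> log_len=6
Op 6: F1 acks idx 6 -> match: F0=3 F1=6; commitIndex=6
Op 7: F0 acks idx 6 -> match: F0=6 F1=6; commitIndex=6
Op 8: F0 acks idx 1 -> match: F0=6 F1=6; commitIndex=6
Op 9: append 3 -> log_len=9

Answer: 6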